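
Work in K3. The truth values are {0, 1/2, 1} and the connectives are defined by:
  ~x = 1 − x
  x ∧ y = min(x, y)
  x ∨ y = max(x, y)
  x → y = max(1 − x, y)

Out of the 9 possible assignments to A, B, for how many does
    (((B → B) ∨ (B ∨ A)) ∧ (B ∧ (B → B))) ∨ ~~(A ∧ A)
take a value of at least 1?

A = 0, B = 0 ↦ 0  <
A = 0, B = 1/2 ↦ 1/2  <
A = 0, B = 1 ↦ 1  ≥
A = 1/2, B = 0 ↦ 1/2  <
A = 1/2, B = 1/2 ↦ 1/2  <
A = 1/2, B = 1 ↦ 1  ≥
A = 1, B = 0 ↦ 1  ≥
A = 1, B = 1/2 ↦ 1  ≥
A = 1, B = 1 ↦ 1  ≥
So 5 of the 9 assignments meet the threshold.

5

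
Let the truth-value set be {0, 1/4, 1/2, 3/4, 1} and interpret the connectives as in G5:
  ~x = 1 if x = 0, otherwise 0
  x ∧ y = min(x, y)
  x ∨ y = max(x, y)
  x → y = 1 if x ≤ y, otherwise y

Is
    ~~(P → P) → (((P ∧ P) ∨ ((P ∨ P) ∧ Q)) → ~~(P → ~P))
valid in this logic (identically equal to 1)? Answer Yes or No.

No

Counterexample: take P = 1/4, Q = 0.
P → P = 1/4 → 1/4 = 1
~(P → P) = ~1 = 0
~~(P → P) = ~0 = 1
P ∧ P = 1/4 ∧ 1/4 = 1/4
P ∨ P = 1/4 ∨ 1/4 = 1/4
(P ∨ P) ∧ Q = 1/4 ∧ 0 = 0
(P ∧ P) ∨ ((P ∨ P) ∧ Q) = 1/4 ∨ 0 = 1/4
~P = ~1/4 = 0
P → ~P = 1/4 → 0 = 0
~(P → ~P) = ~0 = 1
~~(P → ~P) = ~1 = 0
((P ∧ P) ∨ ((P ∨ P) ∧ Q)) → ~~(P → ~P) = 1/4 → 0 = 0
~~(P → P) → (((P ∧ P) ∨ ((P ∨ P) ∧ Q)) → ~~(P → ~P)) = 1 → 0 = 0
This gives 0 ≠ 1.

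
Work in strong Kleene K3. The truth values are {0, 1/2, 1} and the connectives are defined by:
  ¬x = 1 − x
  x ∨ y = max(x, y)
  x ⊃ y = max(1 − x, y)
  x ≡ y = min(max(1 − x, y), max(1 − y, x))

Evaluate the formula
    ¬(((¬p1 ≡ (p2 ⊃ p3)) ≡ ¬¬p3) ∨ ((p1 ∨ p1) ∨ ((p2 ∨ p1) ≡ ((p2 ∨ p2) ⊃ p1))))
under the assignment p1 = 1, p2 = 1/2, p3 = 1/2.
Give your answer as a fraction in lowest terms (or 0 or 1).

¬p1 = ¬1 = 0
p2 ⊃ p3 = 1/2 ⊃ 1/2 = 1/2
¬p1 ≡ (p2 ⊃ p3) = 0 ≡ 1/2 = 1/2
¬p3 = ¬1/2 = 1/2
¬¬p3 = ¬1/2 = 1/2
(¬p1 ≡ (p2 ⊃ p3)) ≡ ¬¬p3 = 1/2 ≡ 1/2 = 1/2
p1 ∨ p1 = 1 ∨ 1 = 1
p2 ∨ p1 = 1/2 ∨ 1 = 1
p2 ∨ p2 = 1/2 ∨ 1/2 = 1/2
(p2 ∨ p2) ⊃ p1 = 1/2 ⊃ 1 = 1
(p2 ∨ p1) ≡ ((p2 ∨ p2) ⊃ p1) = 1 ≡ 1 = 1
(p1 ∨ p1) ∨ ((p2 ∨ p1) ≡ ((p2 ∨ p2) ⊃ p1)) = 1 ∨ 1 = 1
((¬p1 ≡ (p2 ⊃ p3)) ≡ ¬¬p3) ∨ ((p1 ∨ p1) ∨ ((p2 ∨ p1) ≡ ((p2 ∨ p2) ⊃ p1))) = 1/2 ∨ 1 = 1
¬(((¬p1 ≡ (p2 ⊃ p3)) ≡ ¬¬p3) ∨ ((p1 ∨ p1) ∨ ((p2 ∨ p1) ≡ ((p2 ∨ p2) ⊃ p1)))) = ¬1 = 0

0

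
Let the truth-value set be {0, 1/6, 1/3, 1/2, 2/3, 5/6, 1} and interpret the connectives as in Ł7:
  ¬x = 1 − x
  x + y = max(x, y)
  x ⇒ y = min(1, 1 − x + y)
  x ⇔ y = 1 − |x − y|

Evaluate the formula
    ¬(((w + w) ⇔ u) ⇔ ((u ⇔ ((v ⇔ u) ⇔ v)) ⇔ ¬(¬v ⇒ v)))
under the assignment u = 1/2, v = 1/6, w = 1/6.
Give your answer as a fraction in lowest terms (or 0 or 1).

w + w = 1/6 + 1/6 = 1/6
(w + w) ⇔ u = 1/6 ⇔ 1/2 = 2/3
v ⇔ u = 1/6 ⇔ 1/2 = 2/3
(v ⇔ u) ⇔ v = 2/3 ⇔ 1/6 = 1/2
u ⇔ ((v ⇔ u) ⇔ v) = 1/2 ⇔ 1/2 = 1
¬v = ¬1/6 = 5/6
¬v ⇒ v = 5/6 ⇒ 1/6 = 1/3
¬(¬v ⇒ v) = ¬1/3 = 2/3
(u ⇔ ((v ⇔ u) ⇔ v)) ⇔ ¬(¬v ⇒ v) = 1 ⇔ 2/3 = 2/3
((w + w) ⇔ u) ⇔ ((u ⇔ ((v ⇔ u) ⇔ v)) ⇔ ¬(¬v ⇒ v)) = 2/3 ⇔ 2/3 = 1
¬(((w + w) ⇔ u) ⇔ ((u ⇔ ((v ⇔ u) ⇔ v)) ⇔ ¬(¬v ⇒ v))) = ¬1 = 0

0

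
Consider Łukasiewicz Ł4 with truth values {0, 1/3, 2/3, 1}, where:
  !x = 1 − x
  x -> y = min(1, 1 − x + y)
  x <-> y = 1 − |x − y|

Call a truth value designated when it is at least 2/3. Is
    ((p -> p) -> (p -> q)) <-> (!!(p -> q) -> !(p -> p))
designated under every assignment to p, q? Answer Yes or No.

Counterexample: take p = 0, q = 0.
p -> p = 0 -> 0 = 1
p -> q = 0 -> 0 = 1
(p -> p) -> (p -> q) = 1 -> 1 = 1
p -> q = 0 -> 0 = 1
!(p -> q) = !1 = 0
!!(p -> q) = !0 = 1
p -> p = 0 -> 0 = 1
!(p -> p) = !1 = 0
!!(p -> q) -> !(p -> p) = 1 -> 0 = 0
((p -> p) -> (p -> q)) <-> (!!(p -> q) -> !(p -> p)) = 1 <-> 0 = 0
This gives 0, which is below 2/3.

No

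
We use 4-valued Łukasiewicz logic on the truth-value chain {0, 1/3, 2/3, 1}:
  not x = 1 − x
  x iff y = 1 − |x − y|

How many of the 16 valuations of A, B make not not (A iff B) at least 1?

4

A = 0, B = 0 ↦ 1  ≥
A = 0, B = 1/3 ↦ 2/3  <
A = 0, B = 2/3 ↦ 1/3  <
A = 0, B = 1 ↦ 0  <
A = 1/3, B = 0 ↦ 2/3  <
A = 1/3, B = 1/3 ↦ 1  ≥
A = 1/3, B = 2/3 ↦ 2/3  <
A = 1/3, B = 1 ↦ 1/3  <
A = 2/3, B = 0 ↦ 1/3  <
A = 2/3, B = 1/3 ↦ 2/3  <
A = 2/3, B = 2/3 ↦ 1  ≥
A = 2/3, B = 1 ↦ 2/3  <
A = 1, B = 0 ↦ 0  <
A = 1, B = 1/3 ↦ 1/3  <
A = 1, B = 2/3 ↦ 2/3  <
A = 1, B = 1 ↦ 1  ≥
So 4 of the 16 assignments meet the threshold.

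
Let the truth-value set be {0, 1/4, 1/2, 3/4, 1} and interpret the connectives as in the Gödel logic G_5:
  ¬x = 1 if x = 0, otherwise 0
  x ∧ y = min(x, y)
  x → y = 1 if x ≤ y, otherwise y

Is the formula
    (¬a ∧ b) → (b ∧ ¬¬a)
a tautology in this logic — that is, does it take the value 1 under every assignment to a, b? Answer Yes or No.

No

Counterexample: take a = 0, b = 1/4.
¬a = ¬0 = 1
¬a ∧ b = 1 ∧ 1/4 = 1/4
¬a = ¬0 = 1
¬¬a = ¬1 = 0
b ∧ ¬¬a = 1/4 ∧ 0 = 0
(¬a ∧ b) → (b ∧ ¬¬a) = 1/4 → 0 = 0
This gives 0 ≠ 1.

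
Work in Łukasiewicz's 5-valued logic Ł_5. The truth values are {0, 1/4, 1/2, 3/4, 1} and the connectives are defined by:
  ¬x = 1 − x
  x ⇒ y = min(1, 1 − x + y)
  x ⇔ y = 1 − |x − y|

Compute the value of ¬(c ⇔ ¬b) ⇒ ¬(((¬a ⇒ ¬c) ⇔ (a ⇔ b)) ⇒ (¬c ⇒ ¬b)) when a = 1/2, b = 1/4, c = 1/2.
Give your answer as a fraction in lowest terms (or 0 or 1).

¬b = ¬1/4 = 3/4
c ⇔ ¬b = 1/2 ⇔ 3/4 = 3/4
¬(c ⇔ ¬b) = ¬3/4 = 1/4
¬a = ¬1/2 = 1/2
¬c = ¬1/2 = 1/2
¬a ⇒ ¬c = 1/2 ⇒ 1/2 = 1
a ⇔ b = 1/2 ⇔ 1/4 = 3/4
(¬a ⇒ ¬c) ⇔ (a ⇔ b) = 1 ⇔ 3/4 = 3/4
¬c = ¬1/2 = 1/2
¬b = ¬1/4 = 3/4
¬c ⇒ ¬b = 1/2 ⇒ 3/4 = 1
((¬a ⇒ ¬c) ⇔ (a ⇔ b)) ⇒ (¬c ⇒ ¬b) = 3/4 ⇒ 1 = 1
¬(((¬a ⇒ ¬c) ⇔ (a ⇔ b)) ⇒ (¬c ⇒ ¬b)) = ¬1 = 0
¬(c ⇔ ¬b) ⇒ ¬(((¬a ⇒ ¬c) ⇔ (a ⇔ b)) ⇒ (¬c ⇒ ¬b)) = 1/4 ⇒ 0 = 3/4

3/4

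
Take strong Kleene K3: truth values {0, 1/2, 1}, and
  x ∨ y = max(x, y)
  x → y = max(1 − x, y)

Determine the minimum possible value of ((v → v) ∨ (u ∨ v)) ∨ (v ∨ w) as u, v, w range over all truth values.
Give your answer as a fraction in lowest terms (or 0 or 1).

Take u = 0, v = 1/2, w = 0:
v → v = 1/2 → 1/2 = 1/2
u ∨ v = 0 ∨ 1/2 = 1/2
(v → v) ∨ (u ∨ v) = 1/2 ∨ 1/2 = 1/2
v ∨ w = 1/2 ∨ 0 = 1/2
((v → v) ∨ (u ∨ v)) ∨ (v ∨ w) = 1/2 ∨ 1/2 = 1/2
No assignment yields a value below 1/2, so this is the minimum.

1/2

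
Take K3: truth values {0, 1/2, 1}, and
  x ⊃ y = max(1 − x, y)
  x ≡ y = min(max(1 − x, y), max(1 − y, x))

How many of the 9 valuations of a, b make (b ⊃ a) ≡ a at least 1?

a = 0, b = 0 ↦ 0  <
a = 0, b = 1/2 ↦ 1/2  <
a = 0, b = 1 ↦ 1  ≥
a = 1/2, b = 0 ↦ 1/2  <
a = 1/2, b = 1/2 ↦ 1/2  <
a = 1/2, b = 1 ↦ 1/2  <
a = 1, b = 0 ↦ 1  ≥
a = 1, b = 1/2 ↦ 1  ≥
a = 1, b = 1 ↦ 1  ≥
So 4 of the 9 assignments meet the threshold.

4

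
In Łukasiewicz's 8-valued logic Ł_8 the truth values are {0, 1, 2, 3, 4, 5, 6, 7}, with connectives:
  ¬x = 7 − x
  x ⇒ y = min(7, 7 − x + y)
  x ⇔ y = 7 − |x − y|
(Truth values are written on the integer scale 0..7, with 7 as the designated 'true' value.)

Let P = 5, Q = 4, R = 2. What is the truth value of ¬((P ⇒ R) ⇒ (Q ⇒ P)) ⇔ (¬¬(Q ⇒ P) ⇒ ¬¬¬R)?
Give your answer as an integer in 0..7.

2

P ⇒ R = 5 ⇒ 2 = 4
Q ⇒ P = 4 ⇒ 5 = 7
(P ⇒ R) ⇒ (Q ⇒ P) = 4 ⇒ 7 = 7
¬((P ⇒ R) ⇒ (Q ⇒ P)) = ¬7 = 0
Q ⇒ P = 4 ⇒ 5 = 7
¬(Q ⇒ P) = ¬7 = 0
¬¬(Q ⇒ P) = ¬0 = 7
¬R = ¬2 = 5
¬¬R = ¬5 = 2
¬¬¬R = ¬2 = 5
¬¬(Q ⇒ P) ⇒ ¬¬¬R = 7 ⇒ 5 = 5
¬((P ⇒ R) ⇒ (Q ⇒ P)) ⇔ (¬¬(Q ⇒ P) ⇒ ¬¬¬R) = 0 ⇔ 5 = 2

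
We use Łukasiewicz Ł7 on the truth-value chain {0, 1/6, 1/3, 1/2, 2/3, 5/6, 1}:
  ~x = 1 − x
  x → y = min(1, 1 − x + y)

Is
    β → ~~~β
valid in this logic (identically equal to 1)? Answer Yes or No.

Counterexample: take β = 2/3.
~β = ~2/3 = 1/3
~~β = ~1/3 = 2/3
~~~β = ~2/3 = 1/3
β → ~~~β = 2/3 → 1/3 = 2/3
This gives 2/3 ≠ 1.

No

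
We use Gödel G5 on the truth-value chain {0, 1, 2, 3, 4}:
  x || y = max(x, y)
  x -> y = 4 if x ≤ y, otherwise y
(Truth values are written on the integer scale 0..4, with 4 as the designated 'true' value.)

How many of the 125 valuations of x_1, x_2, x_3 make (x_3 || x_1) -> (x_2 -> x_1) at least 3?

96

value 4: 95 assignments (counts)
value 3: 1 assignment (counts)
value 2: 4 assignments
value 1: 9 assignments
value 0: 16 assignments
So 96 of the 125 assignments meet the threshold.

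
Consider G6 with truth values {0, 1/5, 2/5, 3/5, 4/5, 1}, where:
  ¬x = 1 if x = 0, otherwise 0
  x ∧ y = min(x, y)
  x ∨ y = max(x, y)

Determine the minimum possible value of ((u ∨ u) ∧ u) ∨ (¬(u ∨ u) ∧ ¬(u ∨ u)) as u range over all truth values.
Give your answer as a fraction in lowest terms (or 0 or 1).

Take u = 1/5:
u ∨ u = 1/5 ∨ 1/5 = 1/5
(u ∨ u) ∧ u = 1/5 ∧ 1/5 = 1/5
u ∨ u = 1/5 ∨ 1/5 = 1/5
¬(u ∨ u) = ¬1/5 = 0
u ∨ u = 1/5 ∨ 1/5 = 1/5
¬(u ∨ u) = ¬1/5 = 0
¬(u ∨ u) ∧ ¬(u ∨ u) = 0 ∧ 0 = 0
((u ∨ u) ∧ u) ∨ (¬(u ∨ u) ∧ ¬(u ∨ u)) = 1/5 ∨ 0 = 1/5
No assignment yields a value below 1/5, so this is the minimum.

1/5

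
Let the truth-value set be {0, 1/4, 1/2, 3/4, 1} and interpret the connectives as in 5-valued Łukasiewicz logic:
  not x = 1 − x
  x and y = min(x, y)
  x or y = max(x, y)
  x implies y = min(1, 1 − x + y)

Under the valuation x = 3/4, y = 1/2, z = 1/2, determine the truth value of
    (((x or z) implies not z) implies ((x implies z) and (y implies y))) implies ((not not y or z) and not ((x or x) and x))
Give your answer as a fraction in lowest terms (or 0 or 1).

x or z = 3/4 or 1/2 = 3/4
not z = not 1/2 = 1/2
(x or z) implies not z = 3/4 implies 1/2 = 3/4
x implies z = 3/4 implies 1/2 = 3/4
y implies y = 1/2 implies 1/2 = 1
(x implies z) and (y implies y) = 3/4 and 1 = 3/4
((x or z) implies not z) implies ((x implies z) and (y implies y)) = 3/4 implies 3/4 = 1
not y = not 1/2 = 1/2
not not y = not 1/2 = 1/2
not not y or z = 1/2 or 1/2 = 1/2
x or x = 3/4 or 3/4 = 3/4
(x or x) and x = 3/4 and 3/4 = 3/4
not ((x or x) and x) = not 3/4 = 1/4
(not not y or z) and not ((x or x) and x) = 1/2 and 1/4 = 1/4
(((x or z) implies not z) implies ((x implies z) and (y implies y))) implies ((not not y or z) and not ((x or x) and x)) = 1 implies 1/4 = 1/4

1/4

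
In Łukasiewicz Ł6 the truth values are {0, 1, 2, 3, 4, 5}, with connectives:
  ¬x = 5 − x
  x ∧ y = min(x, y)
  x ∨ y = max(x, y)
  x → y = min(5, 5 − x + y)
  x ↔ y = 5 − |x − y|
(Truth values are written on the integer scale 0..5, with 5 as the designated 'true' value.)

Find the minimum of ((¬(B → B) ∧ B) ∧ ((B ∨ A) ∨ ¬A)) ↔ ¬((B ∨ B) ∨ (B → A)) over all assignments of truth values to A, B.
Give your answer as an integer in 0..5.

3

Take A = 0, B = 2:
B → B = 2 → 2 = 5
¬(B → B) = ¬5 = 0
¬(B → B) ∧ B = 0 ∧ 2 = 0
B ∨ A = 2 ∨ 0 = 2
¬A = ¬0 = 5
(B ∨ A) ∨ ¬A = 2 ∨ 5 = 5
(¬(B → B) ∧ B) ∧ ((B ∨ A) ∨ ¬A) = 0 ∧ 5 = 0
B ∨ B = 2 ∨ 2 = 2
B → A = 2 → 0 = 3
(B ∨ B) ∨ (B → A) = 2 ∨ 3 = 3
¬((B ∨ B) ∨ (B → A)) = ¬3 = 2
((¬(B → B) ∧ B) ∧ ((B ∨ A) ∨ ¬A)) ↔ ¬((B ∨ B) ∨ (B → A)) = 0 ↔ 2 = 3
No assignment yields a value below 3, so this is the minimum.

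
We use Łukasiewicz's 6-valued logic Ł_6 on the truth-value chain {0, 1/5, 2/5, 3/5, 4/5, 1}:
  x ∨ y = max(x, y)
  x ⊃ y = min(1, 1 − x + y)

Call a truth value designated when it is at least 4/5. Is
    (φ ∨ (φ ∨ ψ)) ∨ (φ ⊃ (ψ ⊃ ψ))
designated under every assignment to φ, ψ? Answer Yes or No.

At φ = 3/5, ψ = 1, for instance:
φ ∨ ψ = 3/5 ∨ 1 = 1
φ ∨ (φ ∨ ψ) = 3/5 ∨ 1 = 1
ψ ⊃ ψ = 1 ⊃ 1 = 1
φ ⊃ (ψ ⊃ ψ) = 3/5 ⊃ 1 = 1
(φ ∨ (φ ∨ ψ)) ∨ (φ ⊃ (ψ ⊃ ψ)) = 1 ∨ 1 = 1
and checking the remaining 35 assignments likewise gives ≥ 4/5 in every case.

Yes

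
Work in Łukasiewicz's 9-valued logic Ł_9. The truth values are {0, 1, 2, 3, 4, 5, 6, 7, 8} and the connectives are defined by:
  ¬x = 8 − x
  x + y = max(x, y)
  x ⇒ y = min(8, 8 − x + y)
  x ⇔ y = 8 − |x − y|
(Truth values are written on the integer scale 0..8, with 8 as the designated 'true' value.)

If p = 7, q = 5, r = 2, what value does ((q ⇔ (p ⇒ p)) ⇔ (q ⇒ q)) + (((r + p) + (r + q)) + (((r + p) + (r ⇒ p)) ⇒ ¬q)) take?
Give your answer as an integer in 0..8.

p ⇒ p = 7 ⇒ 7 = 8
q ⇔ (p ⇒ p) = 5 ⇔ 8 = 5
q ⇒ q = 5 ⇒ 5 = 8
(q ⇔ (p ⇒ p)) ⇔ (q ⇒ q) = 5 ⇔ 8 = 5
r + p = 2 + 7 = 7
r + q = 2 + 5 = 5
(r + p) + (r + q) = 7 + 5 = 7
r + p = 2 + 7 = 7
r ⇒ p = 2 ⇒ 7 = 8
(r + p) + (r ⇒ p) = 7 + 8 = 8
¬q = ¬5 = 3
((r + p) + (r ⇒ p)) ⇒ ¬q = 8 ⇒ 3 = 3
((r + p) + (r + q)) + (((r + p) + (r ⇒ p)) ⇒ ¬q) = 7 + 3 = 7
((q ⇔ (p ⇒ p)) ⇔ (q ⇒ q)) + (((r + p) + (r + q)) + (((r + p) + (r ⇒ p)) ⇒ ¬q)) = 5 + 7 = 7

7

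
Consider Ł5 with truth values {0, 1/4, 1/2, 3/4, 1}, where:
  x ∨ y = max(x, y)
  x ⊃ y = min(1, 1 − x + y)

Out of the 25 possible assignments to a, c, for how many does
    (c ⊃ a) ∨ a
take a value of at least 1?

15

value 1: 15 assignments (counts)
value 3/4: 4 assignments
value 1/2: 3 assignments
value 1/4: 2 assignments
value 0: 1 assignment
So 15 of the 25 assignments meet the threshold.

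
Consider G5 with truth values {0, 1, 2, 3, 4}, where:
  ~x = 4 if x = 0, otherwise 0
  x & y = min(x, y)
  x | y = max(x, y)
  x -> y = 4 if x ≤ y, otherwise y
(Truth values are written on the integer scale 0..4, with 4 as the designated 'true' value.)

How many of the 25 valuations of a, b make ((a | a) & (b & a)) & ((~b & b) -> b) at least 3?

4

value 4: 1 assignment (counts)
value 3: 3 assignments (counts)
value 2: 5 assignments
value 1: 7 assignments
value 0: 9 assignments
So 4 of the 25 assignments meet the threshold.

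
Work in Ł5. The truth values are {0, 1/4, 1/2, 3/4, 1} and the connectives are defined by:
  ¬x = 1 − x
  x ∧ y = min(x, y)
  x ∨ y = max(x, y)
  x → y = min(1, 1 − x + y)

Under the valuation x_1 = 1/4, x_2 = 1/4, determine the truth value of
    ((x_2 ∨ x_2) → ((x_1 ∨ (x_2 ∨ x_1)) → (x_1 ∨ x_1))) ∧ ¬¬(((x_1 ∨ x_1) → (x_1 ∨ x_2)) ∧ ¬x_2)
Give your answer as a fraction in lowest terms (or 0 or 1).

3/4

x_2 ∨ x_2 = 1/4 ∨ 1/4 = 1/4
x_2 ∨ x_1 = 1/4 ∨ 1/4 = 1/4
x_1 ∨ (x_2 ∨ x_1) = 1/4 ∨ 1/4 = 1/4
x_1 ∨ x_1 = 1/4 ∨ 1/4 = 1/4
(x_1 ∨ (x_2 ∨ x_1)) → (x_1 ∨ x_1) = 1/4 → 1/4 = 1
(x_2 ∨ x_2) → ((x_1 ∨ (x_2 ∨ x_1)) → (x_1 ∨ x_1)) = 1/4 → 1 = 1
x_1 ∨ x_1 = 1/4 ∨ 1/4 = 1/4
x_1 ∨ x_2 = 1/4 ∨ 1/4 = 1/4
(x_1 ∨ x_1) → (x_1 ∨ x_2) = 1/4 → 1/4 = 1
¬x_2 = ¬1/4 = 3/4
((x_1 ∨ x_1) → (x_1 ∨ x_2)) ∧ ¬x_2 = 1 ∧ 3/4 = 3/4
¬(((x_1 ∨ x_1) → (x_1 ∨ x_2)) ∧ ¬x_2) = ¬3/4 = 1/4
¬¬(((x_1 ∨ x_1) → (x_1 ∨ x_2)) ∧ ¬x_2) = ¬1/4 = 3/4
((x_2 ∨ x_2) → ((x_1 ∨ (x_2 ∨ x_1)) → (x_1 ∨ x_1))) ∧ ¬¬(((x_1 ∨ x_1) → (x_1 ∨ x_2)) ∧ ¬x_2) = 1 ∧ 3/4 = 3/4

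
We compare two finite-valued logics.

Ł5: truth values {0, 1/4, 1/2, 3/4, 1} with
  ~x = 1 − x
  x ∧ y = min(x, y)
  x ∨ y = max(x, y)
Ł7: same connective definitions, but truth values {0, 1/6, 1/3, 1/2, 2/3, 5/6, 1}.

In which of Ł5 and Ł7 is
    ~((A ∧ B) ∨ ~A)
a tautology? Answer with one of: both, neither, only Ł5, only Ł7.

neither

In Ł5: at A = 0, B = 0 the value is 0 — not a tautology.
In Ł7: at A = 0, B = 0 the value is 0 — not a tautology.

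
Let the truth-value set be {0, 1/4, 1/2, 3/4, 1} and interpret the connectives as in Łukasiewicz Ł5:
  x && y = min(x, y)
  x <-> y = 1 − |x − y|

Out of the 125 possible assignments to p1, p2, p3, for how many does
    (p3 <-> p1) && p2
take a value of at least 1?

value 1: 5 assignments (counts)
value 3/4: 21 assignments
value 1/2: 31 assignments
value 1/4: 35 assignments
value 0: 33 assignments
So 5 of the 125 assignments meet the threshold.

5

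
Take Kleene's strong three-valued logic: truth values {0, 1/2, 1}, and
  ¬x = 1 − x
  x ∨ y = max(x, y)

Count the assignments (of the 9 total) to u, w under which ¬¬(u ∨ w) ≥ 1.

u = 0, w = 0 ↦ 0  <
u = 0, w = 1/2 ↦ 1/2  <
u = 0, w = 1 ↦ 1  ≥
u = 1/2, w = 0 ↦ 1/2  <
u = 1/2, w = 1/2 ↦ 1/2  <
u = 1/2, w = 1 ↦ 1  ≥
u = 1, w = 0 ↦ 1  ≥
u = 1, w = 1/2 ↦ 1  ≥
u = 1, w = 1 ↦ 1  ≥
So 5 of the 9 assignments meet the threshold.

5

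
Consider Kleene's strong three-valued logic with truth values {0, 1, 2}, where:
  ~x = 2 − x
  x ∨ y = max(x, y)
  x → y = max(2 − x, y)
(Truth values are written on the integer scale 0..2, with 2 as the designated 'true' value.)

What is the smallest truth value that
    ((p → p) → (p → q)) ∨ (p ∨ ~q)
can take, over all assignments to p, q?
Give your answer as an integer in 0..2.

1

Take p = 1, q = 1:
p → p = 1 → 1 = 1
p → q = 1 → 1 = 1
(p → p) → (p → q) = 1 → 1 = 1
~q = ~1 = 1
p ∨ ~q = 1 ∨ 1 = 1
((p → p) → (p → q)) ∨ (p ∨ ~q) = 1 ∨ 1 = 1
No assignment yields a value below 1, so this is the minimum.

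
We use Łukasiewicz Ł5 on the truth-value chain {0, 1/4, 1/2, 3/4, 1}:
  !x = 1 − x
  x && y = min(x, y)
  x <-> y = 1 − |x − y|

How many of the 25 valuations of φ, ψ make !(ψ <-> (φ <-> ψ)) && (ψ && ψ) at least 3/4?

2

value 1: 1 assignment (counts)
value 3/4: 1 assignment (counts)
value 1/2: 3 assignments
value 1/4: 9 assignments
value 0: 11 assignments
So 2 of the 25 assignments meet the threshold.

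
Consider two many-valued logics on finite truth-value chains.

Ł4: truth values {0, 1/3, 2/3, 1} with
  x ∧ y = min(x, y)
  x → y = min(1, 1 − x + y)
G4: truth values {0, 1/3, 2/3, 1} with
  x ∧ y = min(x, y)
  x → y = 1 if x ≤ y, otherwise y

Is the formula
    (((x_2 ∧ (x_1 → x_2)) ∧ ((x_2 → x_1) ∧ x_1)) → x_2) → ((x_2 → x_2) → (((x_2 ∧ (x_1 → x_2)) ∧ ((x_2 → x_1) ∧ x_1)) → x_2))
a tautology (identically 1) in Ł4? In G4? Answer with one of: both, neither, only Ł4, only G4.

both

In Ł4: every assignment gives 1 — tautology.
In G4: every assignment gives 1 — tautology.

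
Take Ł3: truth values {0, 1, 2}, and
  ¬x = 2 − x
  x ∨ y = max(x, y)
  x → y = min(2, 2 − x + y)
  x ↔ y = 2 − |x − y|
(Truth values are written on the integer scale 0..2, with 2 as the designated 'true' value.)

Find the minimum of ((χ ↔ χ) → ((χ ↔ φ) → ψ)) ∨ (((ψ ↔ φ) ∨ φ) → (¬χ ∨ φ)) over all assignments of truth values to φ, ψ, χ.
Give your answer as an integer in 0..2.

Take φ = 0, ψ = 0, χ = 1:
χ ↔ χ = 1 ↔ 1 = 2
χ ↔ φ = 1 ↔ 0 = 1
(χ ↔ φ) → ψ = 1 → 0 = 1
(χ ↔ χ) → ((χ ↔ φ) → ψ) = 2 → 1 = 1
ψ ↔ φ = 0 ↔ 0 = 2
(ψ ↔ φ) ∨ φ = 2 ∨ 0 = 2
¬χ = ¬1 = 1
¬χ ∨ φ = 1 ∨ 0 = 1
((ψ ↔ φ) ∨ φ) → (¬χ ∨ φ) = 2 → 1 = 1
((χ ↔ χ) → ((χ ↔ φ) → ψ)) ∨ (((ψ ↔ φ) ∨ φ) → (¬χ ∨ φ)) = 1 ∨ 1 = 1
No assignment yields a value below 1, so this is the minimum.

1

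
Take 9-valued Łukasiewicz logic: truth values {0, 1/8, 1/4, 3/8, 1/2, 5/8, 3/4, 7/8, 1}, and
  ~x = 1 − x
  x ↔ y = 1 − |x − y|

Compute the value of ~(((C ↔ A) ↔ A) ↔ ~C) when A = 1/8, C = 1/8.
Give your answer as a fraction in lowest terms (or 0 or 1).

C ↔ A = 1/8 ↔ 1/8 = 1
(C ↔ A) ↔ A = 1 ↔ 1/8 = 1/8
~C = ~1/8 = 7/8
((C ↔ A) ↔ A) ↔ ~C = 1/8 ↔ 7/8 = 1/4
~(((C ↔ A) ↔ A) ↔ ~C) = ~1/4 = 3/4

3/4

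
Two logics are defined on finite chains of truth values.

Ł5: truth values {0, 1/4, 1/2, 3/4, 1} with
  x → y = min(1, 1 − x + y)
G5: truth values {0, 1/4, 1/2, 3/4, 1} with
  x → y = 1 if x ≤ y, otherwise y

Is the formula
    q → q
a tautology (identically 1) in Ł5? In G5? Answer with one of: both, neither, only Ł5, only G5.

both

In Ł5: every assignment gives 1 — tautology.
In G5: every assignment gives 1 — tautology.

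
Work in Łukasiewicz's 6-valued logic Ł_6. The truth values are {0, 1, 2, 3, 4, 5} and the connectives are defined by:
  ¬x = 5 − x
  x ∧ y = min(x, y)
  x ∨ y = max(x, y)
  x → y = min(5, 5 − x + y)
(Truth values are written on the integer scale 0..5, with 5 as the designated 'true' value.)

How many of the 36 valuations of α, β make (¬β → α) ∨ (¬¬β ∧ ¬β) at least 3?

value 5: 21 assignments (counts)
value 4: 5 assignments (counts)
value 3: 4 assignments (counts)
value 2: 3 assignments
value 1: 2 assignments
value 0: 1 assignment
So 30 of the 36 assignments meet the threshold.

30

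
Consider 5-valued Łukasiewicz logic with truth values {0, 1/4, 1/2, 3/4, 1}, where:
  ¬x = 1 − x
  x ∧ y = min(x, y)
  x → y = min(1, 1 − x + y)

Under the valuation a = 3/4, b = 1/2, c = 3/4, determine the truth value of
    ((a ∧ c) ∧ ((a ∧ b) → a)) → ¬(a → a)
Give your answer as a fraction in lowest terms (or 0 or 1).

1/4

a ∧ c = 3/4 ∧ 3/4 = 3/4
a ∧ b = 3/4 ∧ 1/2 = 1/2
(a ∧ b) → a = 1/2 → 3/4 = 1
(a ∧ c) ∧ ((a ∧ b) → a) = 3/4 ∧ 1 = 3/4
a → a = 3/4 → 3/4 = 1
¬(a → a) = ¬1 = 0
((a ∧ c) ∧ ((a ∧ b) → a)) → ¬(a → a) = 3/4 → 0 = 1/4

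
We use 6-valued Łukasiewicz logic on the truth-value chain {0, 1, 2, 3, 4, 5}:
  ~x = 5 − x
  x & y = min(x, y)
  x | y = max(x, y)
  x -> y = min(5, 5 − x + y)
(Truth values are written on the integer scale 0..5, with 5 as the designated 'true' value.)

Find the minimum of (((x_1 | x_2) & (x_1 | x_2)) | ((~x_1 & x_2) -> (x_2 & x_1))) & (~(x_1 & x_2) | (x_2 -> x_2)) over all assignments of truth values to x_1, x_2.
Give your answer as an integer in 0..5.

Take x_1 = 0, x_2 = 2:
x_1 | x_2 = 0 | 2 = 2
x_1 | x_2 = 0 | 2 = 2
(x_1 | x_2) & (x_1 | x_2) = 2 & 2 = 2
~x_1 = ~0 = 5
~x_1 & x_2 = 5 & 2 = 2
x_2 & x_1 = 2 & 0 = 0
(~x_1 & x_2) -> (x_2 & x_1) = 2 -> 0 = 3
((x_1 | x_2) & (x_1 | x_2)) | ((~x_1 & x_2) -> (x_2 & x_1)) = 2 | 3 = 3
x_1 & x_2 = 0 & 2 = 0
~(x_1 & x_2) = ~0 = 5
x_2 -> x_2 = 2 -> 2 = 5
~(x_1 & x_2) | (x_2 -> x_2) = 5 | 5 = 5
(((x_1 | x_2) & (x_1 | x_2)) | ((~x_1 & x_2) -> (x_2 & x_1))) & (~(x_1 & x_2) | (x_2 -> x_2)) = 3 & 5 = 3
No assignment yields a value below 3, so this is the minimum.

3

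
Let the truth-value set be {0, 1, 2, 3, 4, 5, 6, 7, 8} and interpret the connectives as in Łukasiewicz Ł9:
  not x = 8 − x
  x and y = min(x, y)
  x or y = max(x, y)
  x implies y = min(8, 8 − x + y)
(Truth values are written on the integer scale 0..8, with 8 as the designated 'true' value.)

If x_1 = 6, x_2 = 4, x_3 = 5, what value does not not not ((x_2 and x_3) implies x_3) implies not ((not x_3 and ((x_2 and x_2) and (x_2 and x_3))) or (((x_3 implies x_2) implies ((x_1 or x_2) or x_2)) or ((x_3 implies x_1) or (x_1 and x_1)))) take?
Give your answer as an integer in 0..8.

x_2 and x_3 = 4 and 5 = 4
(x_2 and x_3) implies x_3 = 4 implies 5 = 8
not ((x_2 and x_3) implies x_3) = not 8 = 0
not not ((x_2 and x_3) implies x_3) = not 0 = 8
not not not ((x_2 and x_3) implies x_3) = not 8 = 0
not x_3 = not 5 = 3
x_2 and x_2 = 4 and 4 = 4
x_2 and x_3 = 4 and 5 = 4
(x_2 and x_2) and (x_2 and x_3) = 4 and 4 = 4
not x_3 and ((x_2 and x_2) and (x_2 and x_3)) = 3 and 4 = 3
x_3 implies x_2 = 5 implies 4 = 7
x_1 or x_2 = 6 or 4 = 6
(x_1 or x_2) or x_2 = 6 or 4 = 6
(x_3 implies x_2) implies ((x_1 or x_2) or x_2) = 7 implies 6 = 7
x_3 implies x_1 = 5 implies 6 = 8
x_1 and x_1 = 6 and 6 = 6
(x_3 implies x_1) or (x_1 and x_1) = 8 or 6 = 8
((x_3 implies x_2) implies ((x_1 or x_2) or x_2)) or ((x_3 implies x_1) or (x_1 and x_1)) = 7 or 8 = 8
(not x_3 and ((x_2 and x_2) and (x_2 and x_3))) or (((x_3 implies x_2) implies ((x_1 or x_2) or x_2)) or ((x_3 implies x_1) or (x_1 and x_1))) = 3 or 8 = 8
not ((not x_3 and ((x_2 and x_2) and (x_2 and x_3))) or (((x_3 implies x_2) implies ((x_1 or x_2) or x_2)) or ((x_3 implies x_1) or (x_1 and x_1)))) = not 8 = 0
not not not ((x_2 and x_3) implies x_3) implies not ((not x_3 and ((x_2 and x_2) and (x_2 and x_3))) or (((x_3 implies x_2) implies ((x_1 or x_2) or x_2)) or ((x_3 implies x_1) or (x_1 and x_1)))) = 0 implies 0 = 8

8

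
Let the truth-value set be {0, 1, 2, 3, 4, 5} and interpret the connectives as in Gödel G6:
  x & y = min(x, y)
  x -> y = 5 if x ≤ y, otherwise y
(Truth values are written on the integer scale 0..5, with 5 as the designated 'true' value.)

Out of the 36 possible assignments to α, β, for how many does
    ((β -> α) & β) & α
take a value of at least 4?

4

value 5: 1 assignment (counts)
value 4: 3 assignments (counts)
value 3: 5 assignments
value 2: 7 assignments
value 1: 9 assignments
value 0: 11 assignments
So 4 of the 36 assignments meet the threshold.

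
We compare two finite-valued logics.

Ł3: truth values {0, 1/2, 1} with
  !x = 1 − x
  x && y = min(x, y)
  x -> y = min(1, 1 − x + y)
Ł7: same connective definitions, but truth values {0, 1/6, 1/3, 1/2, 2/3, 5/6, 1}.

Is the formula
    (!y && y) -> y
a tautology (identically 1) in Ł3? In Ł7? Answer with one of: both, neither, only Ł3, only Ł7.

both

In Ł3: every assignment gives 1 — tautology.
In Ł7: every assignment gives 1 — tautology.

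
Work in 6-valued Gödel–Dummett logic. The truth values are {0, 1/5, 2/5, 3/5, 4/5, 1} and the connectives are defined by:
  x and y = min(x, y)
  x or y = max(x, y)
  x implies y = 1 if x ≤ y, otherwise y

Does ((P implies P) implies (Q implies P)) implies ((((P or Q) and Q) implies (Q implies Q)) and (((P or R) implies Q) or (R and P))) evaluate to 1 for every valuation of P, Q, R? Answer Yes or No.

No

Counterexample: take P = 0, Q = 0, R = 1/5.
P implies P = 0 implies 0 = 1
Q implies P = 0 implies 0 = 1
(P implies P) implies (Q implies P) = 1 implies 1 = 1
P or Q = 0 or 0 = 0
(P or Q) and Q = 0 and 0 = 0
Q implies Q = 0 implies 0 = 1
((P or Q) and Q) implies (Q implies Q) = 0 implies 1 = 1
P or R = 0 or 1/5 = 1/5
(P or R) implies Q = 1/5 implies 0 = 0
R and P = 1/5 and 0 = 0
((P or R) implies Q) or (R and P) = 0 or 0 = 0
(((P or Q) and Q) implies (Q implies Q)) and (((P or R) implies Q) or (R and P)) = 1 and 0 = 0
((P implies P) implies (Q implies P)) implies ((((P or Q) and Q) implies (Q implies Q)) and (((P or R) implies Q) or (R and P))) = 1 implies 0 = 0
This gives 0 ≠ 1.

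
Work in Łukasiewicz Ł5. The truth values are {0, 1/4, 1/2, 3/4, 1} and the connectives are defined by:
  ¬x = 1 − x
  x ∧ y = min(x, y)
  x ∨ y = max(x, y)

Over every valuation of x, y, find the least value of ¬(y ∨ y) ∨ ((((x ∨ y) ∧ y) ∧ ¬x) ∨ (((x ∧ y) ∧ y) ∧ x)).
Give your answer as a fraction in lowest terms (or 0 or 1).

1/2

Take x = 0, y = 1/2:
y ∨ y = 1/2 ∨ 1/2 = 1/2
¬(y ∨ y) = ¬1/2 = 1/2
x ∨ y = 0 ∨ 1/2 = 1/2
(x ∨ y) ∧ y = 1/2 ∧ 1/2 = 1/2
¬x = ¬0 = 1
((x ∨ y) ∧ y) ∧ ¬x = 1/2 ∧ 1 = 1/2
x ∧ y = 0 ∧ 1/2 = 0
(x ∧ y) ∧ y = 0 ∧ 1/2 = 0
((x ∧ y) ∧ y) ∧ x = 0 ∧ 0 = 0
(((x ∨ y) ∧ y) ∧ ¬x) ∨ (((x ∧ y) ∧ y) ∧ x) = 1/2 ∨ 0 = 1/2
¬(y ∨ y) ∨ ((((x ∨ y) ∧ y) ∧ ¬x) ∨ (((x ∧ y) ∧ y) ∧ x)) = 1/2 ∨ 1/2 = 1/2
No assignment yields a value below 1/2, so this is the minimum.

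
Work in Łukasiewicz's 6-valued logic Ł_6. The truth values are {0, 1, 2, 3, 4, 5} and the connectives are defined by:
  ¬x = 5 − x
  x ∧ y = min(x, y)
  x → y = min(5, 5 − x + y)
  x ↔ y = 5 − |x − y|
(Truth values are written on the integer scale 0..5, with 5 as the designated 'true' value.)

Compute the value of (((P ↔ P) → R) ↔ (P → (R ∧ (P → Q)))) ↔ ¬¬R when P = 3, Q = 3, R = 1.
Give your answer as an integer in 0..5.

P ↔ P = 3 ↔ 3 = 5
(P ↔ P) → R = 5 → 1 = 1
P → Q = 3 → 3 = 5
R ∧ (P → Q) = 1 ∧ 5 = 1
P → (R ∧ (P → Q)) = 3 → 1 = 3
((P ↔ P) → R) ↔ (P → (R ∧ (P → Q))) = 1 ↔ 3 = 3
¬R = ¬1 = 4
¬¬R = ¬4 = 1
(((P ↔ P) → R) ↔ (P → (R ∧ (P → Q)))) ↔ ¬¬R = 3 ↔ 1 = 3

3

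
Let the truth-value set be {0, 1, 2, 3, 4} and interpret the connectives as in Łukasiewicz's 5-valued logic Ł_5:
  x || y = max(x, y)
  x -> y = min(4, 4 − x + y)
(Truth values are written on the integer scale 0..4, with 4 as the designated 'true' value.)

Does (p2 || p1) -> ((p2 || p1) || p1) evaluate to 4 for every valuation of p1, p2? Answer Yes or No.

Yes

At p1 = 2, p2 = 0, for instance:
p2 || p1 = 0 || 2 = 2
(p2 || p1) || p1 = 2 || 2 = 2
(p2 || p1) -> ((p2 || p1) || p1) = 2 -> 2 = 4
and checking the remaining 24 assignments likewise gives ≥ 4 in every case.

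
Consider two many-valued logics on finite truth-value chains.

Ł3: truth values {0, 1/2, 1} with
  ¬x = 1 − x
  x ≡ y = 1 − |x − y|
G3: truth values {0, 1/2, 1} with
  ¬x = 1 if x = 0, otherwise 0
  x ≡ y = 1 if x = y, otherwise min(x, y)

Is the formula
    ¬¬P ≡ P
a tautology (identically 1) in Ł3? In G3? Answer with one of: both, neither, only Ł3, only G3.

only Ł3

In Ł3: every assignment gives 1 — tautology.
In G3: at P = 1/2 the value is 1/2 — not a tautology.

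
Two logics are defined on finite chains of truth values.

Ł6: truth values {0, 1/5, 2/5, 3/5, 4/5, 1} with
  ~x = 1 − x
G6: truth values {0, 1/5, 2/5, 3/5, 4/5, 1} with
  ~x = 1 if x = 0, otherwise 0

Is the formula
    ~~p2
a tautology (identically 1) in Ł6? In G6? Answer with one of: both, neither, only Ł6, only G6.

In Ł6: at p2 = 0 the value is 0 — not a tautology.
In G6: at p2 = 0 the value is 0 — not a tautology.

neither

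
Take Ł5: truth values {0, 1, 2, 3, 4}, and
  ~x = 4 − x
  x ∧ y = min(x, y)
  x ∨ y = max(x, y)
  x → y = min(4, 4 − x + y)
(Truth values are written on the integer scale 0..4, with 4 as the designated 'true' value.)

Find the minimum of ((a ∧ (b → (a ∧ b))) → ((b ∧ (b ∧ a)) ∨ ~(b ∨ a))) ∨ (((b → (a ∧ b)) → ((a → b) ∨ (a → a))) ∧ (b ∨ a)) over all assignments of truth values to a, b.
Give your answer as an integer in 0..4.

Take a = 3, b = 0:
a ∧ b = 3 ∧ 0 = 0
b → (a ∧ b) = 0 → 0 = 4
a ∧ (b → (a ∧ b)) = 3 ∧ 4 = 3
b ∧ a = 0 ∧ 3 = 0
b ∧ (b ∧ a) = 0 ∧ 0 = 0
b ∨ a = 0 ∨ 3 = 3
~(b ∨ a) = ~3 = 1
(b ∧ (b ∧ a)) ∨ ~(b ∨ a) = 0 ∨ 1 = 1
(a ∧ (b → (a ∧ b))) → ((b ∧ (b ∧ a)) ∨ ~(b ∨ a)) = 3 → 1 = 2
a ∧ b = 3 ∧ 0 = 0
b → (a ∧ b) = 0 → 0 = 4
a → b = 3 → 0 = 1
a → a = 3 → 3 = 4
(a → b) ∨ (a → a) = 1 ∨ 4 = 4
(b → (a ∧ b)) → ((a → b) ∨ (a → a)) = 4 → 4 = 4
b ∨ a = 0 ∨ 3 = 3
((b → (a ∧ b)) → ((a → b) ∨ (a → a))) ∧ (b ∨ a) = 4 ∧ 3 = 3
((a ∧ (b → (a ∧ b))) → ((b ∧ (b ∧ a)) ∨ ~(b ∨ a))) ∨ (((b → (a ∧ b)) → ((a → b) ∨ (a → a))) ∧ (b ∨ a)) = 2 ∨ 3 = 3
No assignment yields a value below 3, so this is the minimum.

3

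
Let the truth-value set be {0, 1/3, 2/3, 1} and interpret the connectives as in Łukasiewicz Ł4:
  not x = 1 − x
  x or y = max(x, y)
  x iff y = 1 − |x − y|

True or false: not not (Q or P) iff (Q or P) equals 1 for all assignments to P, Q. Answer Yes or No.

P = 0, Q = 0 ↦ 1
P = 0, Q = 1/3 ↦ 1
P = 0, Q = 2/3 ↦ 1
P = 0, Q = 1 ↦ 1
P = 1/3, Q = 0 ↦ 1
P = 1/3, Q = 1/3 ↦ 1
P = 1/3, Q = 2/3 ↦ 1
P = 1/3, Q = 1 ↦ 1
P = 2/3, Q = 0 ↦ 1
P = 2/3, Q = 1/3 ↦ 1
P = 2/3, Q = 2/3 ↦ 1
P = 2/3, Q = 1 ↦ 1
P = 1, Q = 0 ↦ 1
P = 1, Q = 1/3 ↦ 1
P = 1, Q = 2/3 ↦ 1
P = 1, Q = 1 ↦ 1
Every assignment gives a value ≥ 1.

Yes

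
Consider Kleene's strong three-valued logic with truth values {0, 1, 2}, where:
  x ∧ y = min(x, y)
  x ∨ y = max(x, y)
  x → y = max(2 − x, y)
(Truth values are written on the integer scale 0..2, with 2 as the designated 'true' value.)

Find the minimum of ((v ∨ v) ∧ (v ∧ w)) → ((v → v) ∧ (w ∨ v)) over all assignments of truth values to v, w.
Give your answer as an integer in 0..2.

Take v = 1, w = 1:
v ∨ v = 1 ∨ 1 = 1
v ∧ w = 1 ∧ 1 = 1
(v ∨ v) ∧ (v ∧ w) = 1 ∧ 1 = 1
v → v = 1 → 1 = 1
w ∨ v = 1 ∨ 1 = 1
(v → v) ∧ (w ∨ v) = 1 ∧ 1 = 1
((v ∨ v) ∧ (v ∧ w)) → ((v → v) ∧ (w ∨ v)) = 1 → 1 = 1
No assignment yields a value below 1, so this is the minimum.

1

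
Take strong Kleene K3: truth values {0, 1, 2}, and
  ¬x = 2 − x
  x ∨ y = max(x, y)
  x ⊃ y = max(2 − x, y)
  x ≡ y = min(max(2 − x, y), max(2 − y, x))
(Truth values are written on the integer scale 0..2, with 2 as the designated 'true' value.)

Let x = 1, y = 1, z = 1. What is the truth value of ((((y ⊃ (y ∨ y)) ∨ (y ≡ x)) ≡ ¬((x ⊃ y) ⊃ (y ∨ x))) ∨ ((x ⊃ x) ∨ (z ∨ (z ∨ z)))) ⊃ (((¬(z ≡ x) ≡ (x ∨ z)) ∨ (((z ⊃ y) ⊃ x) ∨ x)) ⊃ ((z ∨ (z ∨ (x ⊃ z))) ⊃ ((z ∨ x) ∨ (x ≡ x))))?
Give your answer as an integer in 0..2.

y ∨ y = 1 ∨ 1 = 1
y ⊃ (y ∨ y) = 1 ⊃ 1 = 1
y ≡ x = 1 ≡ 1 = 1
(y ⊃ (y ∨ y)) ∨ (y ≡ x) = 1 ∨ 1 = 1
x ⊃ y = 1 ⊃ 1 = 1
y ∨ x = 1 ∨ 1 = 1
(x ⊃ y) ⊃ (y ∨ x) = 1 ⊃ 1 = 1
¬((x ⊃ y) ⊃ (y ∨ x)) = ¬1 = 1
((y ⊃ (y ∨ y)) ∨ (y ≡ x)) ≡ ¬((x ⊃ y) ⊃ (y ∨ x)) = 1 ≡ 1 = 1
x ⊃ x = 1 ⊃ 1 = 1
z ∨ z = 1 ∨ 1 = 1
z ∨ (z ∨ z) = 1 ∨ 1 = 1
(x ⊃ x) ∨ (z ∨ (z ∨ z)) = 1 ∨ 1 = 1
(((y ⊃ (y ∨ y)) ∨ (y ≡ x)) ≡ ¬((x ⊃ y) ⊃ (y ∨ x))) ∨ ((x ⊃ x) ∨ (z ∨ (z ∨ z))) = 1 ∨ 1 = 1
z ≡ x = 1 ≡ 1 = 1
¬(z ≡ x) = ¬1 = 1
x ∨ z = 1 ∨ 1 = 1
¬(z ≡ x) ≡ (x ∨ z) = 1 ≡ 1 = 1
z ⊃ y = 1 ⊃ 1 = 1
(z ⊃ y) ⊃ x = 1 ⊃ 1 = 1
((z ⊃ y) ⊃ x) ∨ x = 1 ∨ 1 = 1
(¬(z ≡ x) ≡ (x ∨ z)) ∨ (((z ⊃ y) ⊃ x) ∨ x) = 1 ∨ 1 = 1
x ⊃ z = 1 ⊃ 1 = 1
z ∨ (x ⊃ z) = 1 ∨ 1 = 1
z ∨ (z ∨ (x ⊃ z)) = 1 ∨ 1 = 1
z ∨ x = 1 ∨ 1 = 1
x ≡ x = 1 ≡ 1 = 1
(z ∨ x) ∨ (x ≡ x) = 1 ∨ 1 = 1
(z ∨ (z ∨ (x ⊃ z))) ⊃ ((z ∨ x) ∨ (x ≡ x)) = 1 ⊃ 1 = 1
((¬(z ≡ x) ≡ (x ∨ z)) ∨ (((z ⊃ y) ⊃ x) ∨ x)) ⊃ ((z ∨ (z ∨ (x ⊃ z))) ⊃ ((z ∨ x) ∨ (x ≡ x))) = 1 ⊃ 1 = 1
((((y ⊃ (y ∨ y)) ∨ (y ≡ x)) ≡ ¬((x ⊃ y) ⊃ (y ∨ x))) ∨ ((x ⊃ x) ∨ (z ∨ (z ∨ z)))) ⊃ (((¬(z ≡ x) ≡ (x ∨ z)) ∨ (((z ⊃ y) ⊃ x) ∨ x)) ⊃ ((z ∨ (z ∨ (x ⊃ z))) ⊃ ((z ∨ x) ∨ (x ≡ x)))) = 1 ⊃ 1 = 1

1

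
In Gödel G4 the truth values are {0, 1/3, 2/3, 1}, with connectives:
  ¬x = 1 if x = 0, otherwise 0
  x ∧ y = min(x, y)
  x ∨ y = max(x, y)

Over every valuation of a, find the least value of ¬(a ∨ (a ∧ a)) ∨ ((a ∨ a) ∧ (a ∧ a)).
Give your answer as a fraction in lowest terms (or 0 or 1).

Take a = 1/3:
a ∧ a = 1/3 ∧ 1/3 = 1/3
a ∨ (a ∧ a) = 1/3 ∨ 1/3 = 1/3
¬(a ∨ (a ∧ a)) = ¬1/3 = 0
a ∨ a = 1/3 ∨ 1/3 = 1/3
a ∧ a = 1/3 ∧ 1/3 = 1/3
(a ∨ a) ∧ (a ∧ a) = 1/3 ∧ 1/3 = 1/3
¬(a ∨ (a ∧ a)) ∨ ((a ∨ a) ∧ (a ∧ a)) = 0 ∨ 1/3 = 1/3
No assignment yields a value below 1/3, so this is the minimum.

1/3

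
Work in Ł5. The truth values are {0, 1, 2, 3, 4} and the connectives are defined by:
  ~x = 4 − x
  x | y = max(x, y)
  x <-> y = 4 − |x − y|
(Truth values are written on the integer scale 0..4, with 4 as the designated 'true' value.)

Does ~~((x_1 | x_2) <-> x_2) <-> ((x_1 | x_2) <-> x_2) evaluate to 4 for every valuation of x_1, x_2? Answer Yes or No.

At x_1 = 1, x_2 = 4, for instance:
x_1 | x_2 = 1 | 4 = 4
(x_1 | x_2) <-> x_2 = 4 <-> 4 = 4
~((x_1 | x_2) <-> x_2) = ~4 = 0
~~((x_1 | x_2) <-> x_2) = ~0 = 4
~~((x_1 | x_2) <-> x_2) <-> ((x_1 | x_2) <-> x_2) = 4 <-> 4 = 4
and checking the remaining 24 assignments likewise gives ≥ 4 in every case.

Yes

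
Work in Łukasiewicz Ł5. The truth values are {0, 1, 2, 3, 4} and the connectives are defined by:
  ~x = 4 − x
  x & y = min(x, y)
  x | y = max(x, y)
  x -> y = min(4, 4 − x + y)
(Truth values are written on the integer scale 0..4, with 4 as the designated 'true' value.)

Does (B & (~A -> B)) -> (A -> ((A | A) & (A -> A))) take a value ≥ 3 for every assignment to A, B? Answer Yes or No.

Yes

At A = 3, B = 1, for instance:
~A = ~3 = 1
~A -> B = 1 -> 1 = 4
B & (~A -> B) = 1 & 4 = 1
A | A = 3 | 3 = 3
A -> A = 3 -> 3 = 4
(A | A) & (A -> A) = 3 & 4 = 3
A -> ((A | A) & (A -> A)) = 3 -> 3 = 4
(B & (~A -> B)) -> (A -> ((A | A) & (A -> A))) = 1 -> 4 = 4
and checking the remaining 24 assignments likewise gives ≥ 3 in every case.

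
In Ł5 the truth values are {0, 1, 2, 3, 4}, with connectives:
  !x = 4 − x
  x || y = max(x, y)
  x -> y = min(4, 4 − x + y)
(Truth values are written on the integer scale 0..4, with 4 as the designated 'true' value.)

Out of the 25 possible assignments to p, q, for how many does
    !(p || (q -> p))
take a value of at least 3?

value 4: 1 assignment (counts)
value 3: 2 assignments (counts)
value 2: 3 assignments
value 1: 4 assignments
value 0: 15 assignments
So 3 of the 25 assignments meet the threshold.

3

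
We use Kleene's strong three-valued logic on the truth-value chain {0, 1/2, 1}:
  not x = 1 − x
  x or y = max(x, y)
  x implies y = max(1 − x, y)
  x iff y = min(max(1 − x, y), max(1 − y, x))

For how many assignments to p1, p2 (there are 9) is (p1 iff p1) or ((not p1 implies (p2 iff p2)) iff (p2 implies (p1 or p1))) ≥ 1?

7

p1 = 0, p2 = 0 ↦ 1  ≥
p1 = 0, p2 = 1/2 ↦ 1  ≥
p1 = 0, p2 = 1 ↦ 1  ≥
p1 = 1/2, p2 = 0 ↦ 1  ≥
p1 = 1/2, p2 = 1/2 ↦ 1/2  <
p1 = 1/2, p2 = 1 ↦ 1/2  <
p1 = 1, p2 = 0 ↦ 1  ≥
p1 = 1, p2 = 1/2 ↦ 1  ≥
p1 = 1, p2 = 1 ↦ 1  ≥
So 7 of the 9 assignments meet the threshold.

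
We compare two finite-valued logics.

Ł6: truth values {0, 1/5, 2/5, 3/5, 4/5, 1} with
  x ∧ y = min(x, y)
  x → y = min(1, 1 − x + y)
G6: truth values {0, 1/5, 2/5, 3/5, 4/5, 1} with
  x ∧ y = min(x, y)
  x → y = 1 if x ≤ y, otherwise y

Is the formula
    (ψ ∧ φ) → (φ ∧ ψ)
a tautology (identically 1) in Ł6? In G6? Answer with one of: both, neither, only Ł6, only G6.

both

In Ł6: every assignment gives 1 — tautology.
In G6: every assignment gives 1 — tautology.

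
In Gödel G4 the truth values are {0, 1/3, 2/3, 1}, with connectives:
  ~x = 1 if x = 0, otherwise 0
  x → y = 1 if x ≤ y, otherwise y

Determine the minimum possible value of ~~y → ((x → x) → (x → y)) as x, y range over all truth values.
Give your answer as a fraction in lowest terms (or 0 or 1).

Take x = 2/3, y = 1/3:
~y = ~1/3 = 0
~~y = ~0 = 1
x → x = 2/3 → 2/3 = 1
x → y = 2/3 → 1/3 = 1/3
(x → x) → (x → y) = 1 → 1/3 = 1/3
~~y → ((x → x) → (x → y)) = 1 → 1/3 = 1/3
No assignment yields a value below 1/3, so this is the minimum.

1/3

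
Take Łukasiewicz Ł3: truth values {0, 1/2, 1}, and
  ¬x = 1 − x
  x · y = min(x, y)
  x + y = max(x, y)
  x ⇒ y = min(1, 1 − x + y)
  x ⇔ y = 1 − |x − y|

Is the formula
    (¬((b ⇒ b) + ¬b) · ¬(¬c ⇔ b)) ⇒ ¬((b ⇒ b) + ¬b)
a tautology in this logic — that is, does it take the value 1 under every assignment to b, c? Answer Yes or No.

b = 0, c = 0 ↦ 1
b = 0, c = 1/2 ↦ 1
b = 0, c = 1 ↦ 1
b = 1/2, c = 0 ↦ 1
b = 1/2, c = 1/2 ↦ 1
b = 1/2, c = 1 ↦ 1
b = 1, c = 0 ↦ 1
b = 1, c = 1/2 ↦ 1
b = 1, c = 1 ↦ 1
Every assignment gives a value ≥ 1.

Yes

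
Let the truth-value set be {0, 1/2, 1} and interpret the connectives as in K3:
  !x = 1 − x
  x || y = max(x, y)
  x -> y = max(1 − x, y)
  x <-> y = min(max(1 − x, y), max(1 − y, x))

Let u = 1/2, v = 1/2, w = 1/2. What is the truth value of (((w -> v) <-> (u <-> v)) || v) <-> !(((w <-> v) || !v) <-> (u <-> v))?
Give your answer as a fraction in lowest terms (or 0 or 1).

w -> v = 1/2 -> 1/2 = 1/2
u <-> v = 1/2 <-> 1/2 = 1/2
(w -> v) <-> (u <-> v) = 1/2 <-> 1/2 = 1/2
((w -> v) <-> (u <-> v)) || v = 1/2 || 1/2 = 1/2
w <-> v = 1/2 <-> 1/2 = 1/2
!v = !1/2 = 1/2
(w <-> v) || !v = 1/2 || 1/2 = 1/2
u <-> v = 1/2 <-> 1/2 = 1/2
((w <-> v) || !v) <-> (u <-> v) = 1/2 <-> 1/2 = 1/2
!(((w <-> v) || !v) <-> (u <-> v)) = !1/2 = 1/2
(((w -> v) <-> (u <-> v)) || v) <-> !(((w <-> v) || !v) <-> (u <-> v)) = 1/2 <-> 1/2 = 1/2

1/2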